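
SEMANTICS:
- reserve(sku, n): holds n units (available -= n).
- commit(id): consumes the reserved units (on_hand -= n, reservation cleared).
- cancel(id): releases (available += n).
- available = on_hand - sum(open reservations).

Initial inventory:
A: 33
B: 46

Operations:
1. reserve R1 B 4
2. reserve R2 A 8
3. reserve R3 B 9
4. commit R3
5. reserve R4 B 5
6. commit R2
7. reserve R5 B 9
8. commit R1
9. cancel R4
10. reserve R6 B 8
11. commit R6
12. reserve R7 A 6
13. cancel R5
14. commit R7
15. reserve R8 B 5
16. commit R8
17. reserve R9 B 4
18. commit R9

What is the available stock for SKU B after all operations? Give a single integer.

Answer: 16

Derivation:
Step 1: reserve R1 B 4 -> on_hand[A=33 B=46] avail[A=33 B=42] open={R1}
Step 2: reserve R2 A 8 -> on_hand[A=33 B=46] avail[A=25 B=42] open={R1,R2}
Step 3: reserve R3 B 9 -> on_hand[A=33 B=46] avail[A=25 B=33] open={R1,R2,R3}
Step 4: commit R3 -> on_hand[A=33 B=37] avail[A=25 B=33] open={R1,R2}
Step 5: reserve R4 B 5 -> on_hand[A=33 B=37] avail[A=25 B=28] open={R1,R2,R4}
Step 6: commit R2 -> on_hand[A=25 B=37] avail[A=25 B=28] open={R1,R4}
Step 7: reserve R5 B 9 -> on_hand[A=25 B=37] avail[A=25 B=19] open={R1,R4,R5}
Step 8: commit R1 -> on_hand[A=25 B=33] avail[A=25 B=19] open={R4,R5}
Step 9: cancel R4 -> on_hand[A=25 B=33] avail[A=25 B=24] open={R5}
Step 10: reserve R6 B 8 -> on_hand[A=25 B=33] avail[A=25 B=16] open={R5,R6}
Step 11: commit R6 -> on_hand[A=25 B=25] avail[A=25 B=16] open={R5}
Step 12: reserve R7 A 6 -> on_hand[A=25 B=25] avail[A=19 B=16] open={R5,R7}
Step 13: cancel R5 -> on_hand[A=25 B=25] avail[A=19 B=25] open={R7}
Step 14: commit R7 -> on_hand[A=19 B=25] avail[A=19 B=25] open={}
Step 15: reserve R8 B 5 -> on_hand[A=19 B=25] avail[A=19 B=20] open={R8}
Step 16: commit R8 -> on_hand[A=19 B=20] avail[A=19 B=20] open={}
Step 17: reserve R9 B 4 -> on_hand[A=19 B=20] avail[A=19 B=16] open={R9}
Step 18: commit R9 -> on_hand[A=19 B=16] avail[A=19 B=16] open={}
Final available[B] = 16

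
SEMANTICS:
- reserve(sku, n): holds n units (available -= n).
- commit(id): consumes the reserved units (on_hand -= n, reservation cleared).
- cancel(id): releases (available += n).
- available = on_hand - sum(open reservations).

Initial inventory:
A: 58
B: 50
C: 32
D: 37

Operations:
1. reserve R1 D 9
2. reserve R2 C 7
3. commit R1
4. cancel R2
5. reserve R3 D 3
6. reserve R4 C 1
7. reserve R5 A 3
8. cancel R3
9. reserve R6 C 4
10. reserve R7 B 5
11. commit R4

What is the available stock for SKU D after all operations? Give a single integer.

Step 1: reserve R1 D 9 -> on_hand[A=58 B=50 C=32 D=37] avail[A=58 B=50 C=32 D=28] open={R1}
Step 2: reserve R2 C 7 -> on_hand[A=58 B=50 C=32 D=37] avail[A=58 B=50 C=25 D=28] open={R1,R2}
Step 3: commit R1 -> on_hand[A=58 B=50 C=32 D=28] avail[A=58 B=50 C=25 D=28] open={R2}
Step 4: cancel R2 -> on_hand[A=58 B=50 C=32 D=28] avail[A=58 B=50 C=32 D=28] open={}
Step 5: reserve R3 D 3 -> on_hand[A=58 B=50 C=32 D=28] avail[A=58 B=50 C=32 D=25] open={R3}
Step 6: reserve R4 C 1 -> on_hand[A=58 B=50 C=32 D=28] avail[A=58 B=50 C=31 D=25] open={R3,R4}
Step 7: reserve R5 A 3 -> on_hand[A=58 B=50 C=32 D=28] avail[A=55 B=50 C=31 D=25] open={R3,R4,R5}
Step 8: cancel R3 -> on_hand[A=58 B=50 C=32 D=28] avail[A=55 B=50 C=31 D=28] open={R4,R5}
Step 9: reserve R6 C 4 -> on_hand[A=58 B=50 C=32 D=28] avail[A=55 B=50 C=27 D=28] open={R4,R5,R6}
Step 10: reserve R7 B 5 -> on_hand[A=58 B=50 C=32 D=28] avail[A=55 B=45 C=27 D=28] open={R4,R5,R6,R7}
Step 11: commit R4 -> on_hand[A=58 B=50 C=31 D=28] avail[A=55 B=45 C=27 D=28] open={R5,R6,R7}
Final available[D] = 28

Answer: 28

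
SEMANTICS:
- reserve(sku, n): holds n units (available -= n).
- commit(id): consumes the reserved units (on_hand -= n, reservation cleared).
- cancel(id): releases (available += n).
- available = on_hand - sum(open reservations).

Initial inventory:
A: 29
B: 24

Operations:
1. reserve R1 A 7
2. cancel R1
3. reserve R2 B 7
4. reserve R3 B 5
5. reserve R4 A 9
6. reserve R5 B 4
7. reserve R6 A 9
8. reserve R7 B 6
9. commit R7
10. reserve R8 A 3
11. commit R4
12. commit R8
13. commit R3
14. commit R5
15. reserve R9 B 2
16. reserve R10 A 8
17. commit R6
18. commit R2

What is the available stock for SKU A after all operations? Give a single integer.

Step 1: reserve R1 A 7 -> on_hand[A=29 B=24] avail[A=22 B=24] open={R1}
Step 2: cancel R1 -> on_hand[A=29 B=24] avail[A=29 B=24] open={}
Step 3: reserve R2 B 7 -> on_hand[A=29 B=24] avail[A=29 B=17] open={R2}
Step 4: reserve R3 B 5 -> on_hand[A=29 B=24] avail[A=29 B=12] open={R2,R3}
Step 5: reserve R4 A 9 -> on_hand[A=29 B=24] avail[A=20 B=12] open={R2,R3,R4}
Step 6: reserve R5 B 4 -> on_hand[A=29 B=24] avail[A=20 B=8] open={R2,R3,R4,R5}
Step 7: reserve R6 A 9 -> on_hand[A=29 B=24] avail[A=11 B=8] open={R2,R3,R4,R5,R6}
Step 8: reserve R7 B 6 -> on_hand[A=29 B=24] avail[A=11 B=2] open={R2,R3,R4,R5,R6,R7}
Step 9: commit R7 -> on_hand[A=29 B=18] avail[A=11 B=2] open={R2,R3,R4,R5,R6}
Step 10: reserve R8 A 3 -> on_hand[A=29 B=18] avail[A=8 B=2] open={R2,R3,R4,R5,R6,R8}
Step 11: commit R4 -> on_hand[A=20 B=18] avail[A=8 B=2] open={R2,R3,R5,R6,R8}
Step 12: commit R8 -> on_hand[A=17 B=18] avail[A=8 B=2] open={R2,R3,R5,R6}
Step 13: commit R3 -> on_hand[A=17 B=13] avail[A=8 B=2] open={R2,R5,R6}
Step 14: commit R5 -> on_hand[A=17 B=9] avail[A=8 B=2] open={R2,R6}
Step 15: reserve R9 B 2 -> on_hand[A=17 B=9] avail[A=8 B=0] open={R2,R6,R9}
Step 16: reserve R10 A 8 -> on_hand[A=17 B=9] avail[A=0 B=0] open={R10,R2,R6,R9}
Step 17: commit R6 -> on_hand[A=8 B=9] avail[A=0 B=0] open={R10,R2,R9}
Step 18: commit R2 -> on_hand[A=8 B=2] avail[A=0 B=0] open={R10,R9}
Final available[A] = 0

Answer: 0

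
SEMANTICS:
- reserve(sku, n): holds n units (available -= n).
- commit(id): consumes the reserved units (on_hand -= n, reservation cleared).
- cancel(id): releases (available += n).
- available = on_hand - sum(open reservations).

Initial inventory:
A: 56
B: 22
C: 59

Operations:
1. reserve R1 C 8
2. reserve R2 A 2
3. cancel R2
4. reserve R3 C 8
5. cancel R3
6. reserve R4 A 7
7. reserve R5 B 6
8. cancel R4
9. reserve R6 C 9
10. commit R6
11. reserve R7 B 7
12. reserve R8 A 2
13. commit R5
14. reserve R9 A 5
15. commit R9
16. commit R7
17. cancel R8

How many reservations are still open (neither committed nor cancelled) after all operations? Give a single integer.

Step 1: reserve R1 C 8 -> on_hand[A=56 B=22 C=59] avail[A=56 B=22 C=51] open={R1}
Step 2: reserve R2 A 2 -> on_hand[A=56 B=22 C=59] avail[A=54 B=22 C=51] open={R1,R2}
Step 3: cancel R2 -> on_hand[A=56 B=22 C=59] avail[A=56 B=22 C=51] open={R1}
Step 4: reserve R3 C 8 -> on_hand[A=56 B=22 C=59] avail[A=56 B=22 C=43] open={R1,R3}
Step 5: cancel R3 -> on_hand[A=56 B=22 C=59] avail[A=56 B=22 C=51] open={R1}
Step 6: reserve R4 A 7 -> on_hand[A=56 B=22 C=59] avail[A=49 B=22 C=51] open={R1,R4}
Step 7: reserve R5 B 6 -> on_hand[A=56 B=22 C=59] avail[A=49 B=16 C=51] open={R1,R4,R5}
Step 8: cancel R4 -> on_hand[A=56 B=22 C=59] avail[A=56 B=16 C=51] open={R1,R5}
Step 9: reserve R6 C 9 -> on_hand[A=56 B=22 C=59] avail[A=56 B=16 C=42] open={R1,R5,R6}
Step 10: commit R6 -> on_hand[A=56 B=22 C=50] avail[A=56 B=16 C=42] open={R1,R5}
Step 11: reserve R7 B 7 -> on_hand[A=56 B=22 C=50] avail[A=56 B=9 C=42] open={R1,R5,R7}
Step 12: reserve R8 A 2 -> on_hand[A=56 B=22 C=50] avail[A=54 B=9 C=42] open={R1,R5,R7,R8}
Step 13: commit R5 -> on_hand[A=56 B=16 C=50] avail[A=54 B=9 C=42] open={R1,R7,R8}
Step 14: reserve R9 A 5 -> on_hand[A=56 B=16 C=50] avail[A=49 B=9 C=42] open={R1,R7,R8,R9}
Step 15: commit R9 -> on_hand[A=51 B=16 C=50] avail[A=49 B=9 C=42] open={R1,R7,R8}
Step 16: commit R7 -> on_hand[A=51 B=9 C=50] avail[A=49 B=9 C=42] open={R1,R8}
Step 17: cancel R8 -> on_hand[A=51 B=9 C=50] avail[A=51 B=9 C=42] open={R1}
Open reservations: ['R1'] -> 1

Answer: 1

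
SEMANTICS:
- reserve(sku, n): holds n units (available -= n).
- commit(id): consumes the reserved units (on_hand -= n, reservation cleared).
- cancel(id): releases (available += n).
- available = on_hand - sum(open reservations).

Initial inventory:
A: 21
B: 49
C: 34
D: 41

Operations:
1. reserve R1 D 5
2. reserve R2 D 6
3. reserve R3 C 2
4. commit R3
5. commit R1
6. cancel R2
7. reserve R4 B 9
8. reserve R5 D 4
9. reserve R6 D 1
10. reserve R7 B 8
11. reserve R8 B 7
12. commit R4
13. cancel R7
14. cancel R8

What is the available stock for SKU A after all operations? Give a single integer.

Step 1: reserve R1 D 5 -> on_hand[A=21 B=49 C=34 D=41] avail[A=21 B=49 C=34 D=36] open={R1}
Step 2: reserve R2 D 6 -> on_hand[A=21 B=49 C=34 D=41] avail[A=21 B=49 C=34 D=30] open={R1,R2}
Step 3: reserve R3 C 2 -> on_hand[A=21 B=49 C=34 D=41] avail[A=21 B=49 C=32 D=30] open={R1,R2,R3}
Step 4: commit R3 -> on_hand[A=21 B=49 C=32 D=41] avail[A=21 B=49 C=32 D=30] open={R1,R2}
Step 5: commit R1 -> on_hand[A=21 B=49 C=32 D=36] avail[A=21 B=49 C=32 D=30] open={R2}
Step 6: cancel R2 -> on_hand[A=21 B=49 C=32 D=36] avail[A=21 B=49 C=32 D=36] open={}
Step 7: reserve R4 B 9 -> on_hand[A=21 B=49 C=32 D=36] avail[A=21 B=40 C=32 D=36] open={R4}
Step 8: reserve R5 D 4 -> on_hand[A=21 B=49 C=32 D=36] avail[A=21 B=40 C=32 D=32] open={R4,R5}
Step 9: reserve R6 D 1 -> on_hand[A=21 B=49 C=32 D=36] avail[A=21 B=40 C=32 D=31] open={R4,R5,R6}
Step 10: reserve R7 B 8 -> on_hand[A=21 B=49 C=32 D=36] avail[A=21 B=32 C=32 D=31] open={R4,R5,R6,R7}
Step 11: reserve R8 B 7 -> on_hand[A=21 B=49 C=32 D=36] avail[A=21 B=25 C=32 D=31] open={R4,R5,R6,R7,R8}
Step 12: commit R4 -> on_hand[A=21 B=40 C=32 D=36] avail[A=21 B=25 C=32 D=31] open={R5,R6,R7,R8}
Step 13: cancel R7 -> on_hand[A=21 B=40 C=32 D=36] avail[A=21 B=33 C=32 D=31] open={R5,R6,R8}
Step 14: cancel R8 -> on_hand[A=21 B=40 C=32 D=36] avail[A=21 B=40 C=32 D=31] open={R5,R6}
Final available[A] = 21

Answer: 21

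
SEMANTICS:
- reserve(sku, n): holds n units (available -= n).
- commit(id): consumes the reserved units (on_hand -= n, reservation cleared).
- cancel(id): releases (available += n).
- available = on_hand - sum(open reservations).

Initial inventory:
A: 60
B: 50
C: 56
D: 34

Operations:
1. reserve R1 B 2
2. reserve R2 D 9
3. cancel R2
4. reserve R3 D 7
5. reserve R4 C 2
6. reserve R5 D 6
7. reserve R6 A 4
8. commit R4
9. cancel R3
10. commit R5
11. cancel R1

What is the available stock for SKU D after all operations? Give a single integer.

Step 1: reserve R1 B 2 -> on_hand[A=60 B=50 C=56 D=34] avail[A=60 B=48 C=56 D=34] open={R1}
Step 2: reserve R2 D 9 -> on_hand[A=60 B=50 C=56 D=34] avail[A=60 B=48 C=56 D=25] open={R1,R2}
Step 3: cancel R2 -> on_hand[A=60 B=50 C=56 D=34] avail[A=60 B=48 C=56 D=34] open={R1}
Step 4: reserve R3 D 7 -> on_hand[A=60 B=50 C=56 D=34] avail[A=60 B=48 C=56 D=27] open={R1,R3}
Step 5: reserve R4 C 2 -> on_hand[A=60 B=50 C=56 D=34] avail[A=60 B=48 C=54 D=27] open={R1,R3,R4}
Step 6: reserve R5 D 6 -> on_hand[A=60 B=50 C=56 D=34] avail[A=60 B=48 C=54 D=21] open={R1,R3,R4,R5}
Step 7: reserve R6 A 4 -> on_hand[A=60 B=50 C=56 D=34] avail[A=56 B=48 C=54 D=21] open={R1,R3,R4,R5,R6}
Step 8: commit R4 -> on_hand[A=60 B=50 C=54 D=34] avail[A=56 B=48 C=54 D=21] open={R1,R3,R5,R6}
Step 9: cancel R3 -> on_hand[A=60 B=50 C=54 D=34] avail[A=56 B=48 C=54 D=28] open={R1,R5,R6}
Step 10: commit R5 -> on_hand[A=60 B=50 C=54 D=28] avail[A=56 B=48 C=54 D=28] open={R1,R6}
Step 11: cancel R1 -> on_hand[A=60 B=50 C=54 D=28] avail[A=56 B=50 C=54 D=28] open={R6}
Final available[D] = 28

Answer: 28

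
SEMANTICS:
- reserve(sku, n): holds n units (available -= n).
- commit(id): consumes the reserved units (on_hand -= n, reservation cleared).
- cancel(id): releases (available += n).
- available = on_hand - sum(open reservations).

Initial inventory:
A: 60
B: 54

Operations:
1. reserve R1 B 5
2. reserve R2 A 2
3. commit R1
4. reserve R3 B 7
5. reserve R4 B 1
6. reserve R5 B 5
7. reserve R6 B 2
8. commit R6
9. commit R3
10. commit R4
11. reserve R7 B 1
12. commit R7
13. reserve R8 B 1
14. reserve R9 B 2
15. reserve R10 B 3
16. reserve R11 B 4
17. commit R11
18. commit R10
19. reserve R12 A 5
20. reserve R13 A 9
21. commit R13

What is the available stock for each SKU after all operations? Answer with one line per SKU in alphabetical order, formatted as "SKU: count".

Answer: A: 44
B: 23

Derivation:
Step 1: reserve R1 B 5 -> on_hand[A=60 B=54] avail[A=60 B=49] open={R1}
Step 2: reserve R2 A 2 -> on_hand[A=60 B=54] avail[A=58 B=49] open={R1,R2}
Step 3: commit R1 -> on_hand[A=60 B=49] avail[A=58 B=49] open={R2}
Step 4: reserve R3 B 7 -> on_hand[A=60 B=49] avail[A=58 B=42] open={R2,R3}
Step 5: reserve R4 B 1 -> on_hand[A=60 B=49] avail[A=58 B=41] open={R2,R3,R4}
Step 6: reserve R5 B 5 -> on_hand[A=60 B=49] avail[A=58 B=36] open={R2,R3,R4,R5}
Step 7: reserve R6 B 2 -> on_hand[A=60 B=49] avail[A=58 B=34] open={R2,R3,R4,R5,R6}
Step 8: commit R6 -> on_hand[A=60 B=47] avail[A=58 B=34] open={R2,R3,R4,R5}
Step 9: commit R3 -> on_hand[A=60 B=40] avail[A=58 B=34] open={R2,R4,R5}
Step 10: commit R4 -> on_hand[A=60 B=39] avail[A=58 B=34] open={R2,R5}
Step 11: reserve R7 B 1 -> on_hand[A=60 B=39] avail[A=58 B=33] open={R2,R5,R7}
Step 12: commit R7 -> on_hand[A=60 B=38] avail[A=58 B=33] open={R2,R5}
Step 13: reserve R8 B 1 -> on_hand[A=60 B=38] avail[A=58 B=32] open={R2,R5,R8}
Step 14: reserve R9 B 2 -> on_hand[A=60 B=38] avail[A=58 B=30] open={R2,R5,R8,R9}
Step 15: reserve R10 B 3 -> on_hand[A=60 B=38] avail[A=58 B=27] open={R10,R2,R5,R8,R9}
Step 16: reserve R11 B 4 -> on_hand[A=60 B=38] avail[A=58 B=23] open={R10,R11,R2,R5,R8,R9}
Step 17: commit R11 -> on_hand[A=60 B=34] avail[A=58 B=23] open={R10,R2,R5,R8,R9}
Step 18: commit R10 -> on_hand[A=60 B=31] avail[A=58 B=23] open={R2,R5,R8,R9}
Step 19: reserve R12 A 5 -> on_hand[A=60 B=31] avail[A=53 B=23] open={R12,R2,R5,R8,R9}
Step 20: reserve R13 A 9 -> on_hand[A=60 B=31] avail[A=44 B=23] open={R12,R13,R2,R5,R8,R9}
Step 21: commit R13 -> on_hand[A=51 B=31] avail[A=44 B=23] open={R12,R2,R5,R8,R9}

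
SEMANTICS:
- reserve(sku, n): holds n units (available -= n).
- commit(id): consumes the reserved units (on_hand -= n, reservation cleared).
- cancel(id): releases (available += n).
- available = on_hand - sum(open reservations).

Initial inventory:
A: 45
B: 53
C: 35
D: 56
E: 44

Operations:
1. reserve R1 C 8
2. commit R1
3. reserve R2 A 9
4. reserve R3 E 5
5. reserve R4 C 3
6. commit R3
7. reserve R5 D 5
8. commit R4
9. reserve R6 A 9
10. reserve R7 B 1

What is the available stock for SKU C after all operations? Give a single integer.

Step 1: reserve R1 C 8 -> on_hand[A=45 B=53 C=35 D=56 E=44] avail[A=45 B=53 C=27 D=56 E=44] open={R1}
Step 2: commit R1 -> on_hand[A=45 B=53 C=27 D=56 E=44] avail[A=45 B=53 C=27 D=56 E=44] open={}
Step 3: reserve R2 A 9 -> on_hand[A=45 B=53 C=27 D=56 E=44] avail[A=36 B=53 C=27 D=56 E=44] open={R2}
Step 4: reserve R3 E 5 -> on_hand[A=45 B=53 C=27 D=56 E=44] avail[A=36 B=53 C=27 D=56 E=39] open={R2,R3}
Step 5: reserve R4 C 3 -> on_hand[A=45 B=53 C=27 D=56 E=44] avail[A=36 B=53 C=24 D=56 E=39] open={R2,R3,R4}
Step 6: commit R3 -> on_hand[A=45 B=53 C=27 D=56 E=39] avail[A=36 B=53 C=24 D=56 E=39] open={R2,R4}
Step 7: reserve R5 D 5 -> on_hand[A=45 B=53 C=27 D=56 E=39] avail[A=36 B=53 C=24 D=51 E=39] open={R2,R4,R5}
Step 8: commit R4 -> on_hand[A=45 B=53 C=24 D=56 E=39] avail[A=36 B=53 C=24 D=51 E=39] open={R2,R5}
Step 9: reserve R6 A 9 -> on_hand[A=45 B=53 C=24 D=56 E=39] avail[A=27 B=53 C=24 D=51 E=39] open={R2,R5,R6}
Step 10: reserve R7 B 1 -> on_hand[A=45 B=53 C=24 D=56 E=39] avail[A=27 B=52 C=24 D=51 E=39] open={R2,R5,R6,R7}
Final available[C] = 24

Answer: 24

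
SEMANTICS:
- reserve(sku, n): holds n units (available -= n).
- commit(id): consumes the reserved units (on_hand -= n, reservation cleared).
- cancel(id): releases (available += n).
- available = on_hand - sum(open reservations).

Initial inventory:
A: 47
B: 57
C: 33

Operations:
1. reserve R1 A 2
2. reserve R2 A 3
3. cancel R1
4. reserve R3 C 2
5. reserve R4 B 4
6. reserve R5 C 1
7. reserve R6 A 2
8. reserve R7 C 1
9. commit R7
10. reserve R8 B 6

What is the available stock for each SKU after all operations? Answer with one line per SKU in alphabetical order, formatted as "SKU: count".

Answer: A: 42
B: 47
C: 29

Derivation:
Step 1: reserve R1 A 2 -> on_hand[A=47 B=57 C=33] avail[A=45 B=57 C=33] open={R1}
Step 2: reserve R2 A 3 -> on_hand[A=47 B=57 C=33] avail[A=42 B=57 C=33] open={R1,R2}
Step 3: cancel R1 -> on_hand[A=47 B=57 C=33] avail[A=44 B=57 C=33] open={R2}
Step 4: reserve R3 C 2 -> on_hand[A=47 B=57 C=33] avail[A=44 B=57 C=31] open={R2,R3}
Step 5: reserve R4 B 4 -> on_hand[A=47 B=57 C=33] avail[A=44 B=53 C=31] open={R2,R3,R4}
Step 6: reserve R5 C 1 -> on_hand[A=47 B=57 C=33] avail[A=44 B=53 C=30] open={R2,R3,R4,R5}
Step 7: reserve R6 A 2 -> on_hand[A=47 B=57 C=33] avail[A=42 B=53 C=30] open={R2,R3,R4,R5,R6}
Step 8: reserve R7 C 1 -> on_hand[A=47 B=57 C=33] avail[A=42 B=53 C=29] open={R2,R3,R4,R5,R6,R7}
Step 9: commit R7 -> on_hand[A=47 B=57 C=32] avail[A=42 B=53 C=29] open={R2,R3,R4,R5,R6}
Step 10: reserve R8 B 6 -> on_hand[A=47 B=57 C=32] avail[A=42 B=47 C=29] open={R2,R3,R4,R5,R6,R8}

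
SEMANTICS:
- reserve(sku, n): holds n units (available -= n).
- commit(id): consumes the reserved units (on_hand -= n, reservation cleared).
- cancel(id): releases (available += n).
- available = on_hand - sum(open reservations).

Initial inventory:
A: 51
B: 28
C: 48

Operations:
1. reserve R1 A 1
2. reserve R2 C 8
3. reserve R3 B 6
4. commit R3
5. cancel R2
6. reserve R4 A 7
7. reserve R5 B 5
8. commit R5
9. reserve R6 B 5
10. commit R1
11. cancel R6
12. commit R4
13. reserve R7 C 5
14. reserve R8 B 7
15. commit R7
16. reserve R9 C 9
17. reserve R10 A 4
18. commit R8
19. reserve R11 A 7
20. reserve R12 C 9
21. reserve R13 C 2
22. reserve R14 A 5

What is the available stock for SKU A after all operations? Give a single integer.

Step 1: reserve R1 A 1 -> on_hand[A=51 B=28 C=48] avail[A=50 B=28 C=48] open={R1}
Step 2: reserve R2 C 8 -> on_hand[A=51 B=28 C=48] avail[A=50 B=28 C=40] open={R1,R2}
Step 3: reserve R3 B 6 -> on_hand[A=51 B=28 C=48] avail[A=50 B=22 C=40] open={R1,R2,R3}
Step 4: commit R3 -> on_hand[A=51 B=22 C=48] avail[A=50 B=22 C=40] open={R1,R2}
Step 5: cancel R2 -> on_hand[A=51 B=22 C=48] avail[A=50 B=22 C=48] open={R1}
Step 6: reserve R4 A 7 -> on_hand[A=51 B=22 C=48] avail[A=43 B=22 C=48] open={R1,R4}
Step 7: reserve R5 B 5 -> on_hand[A=51 B=22 C=48] avail[A=43 B=17 C=48] open={R1,R4,R5}
Step 8: commit R5 -> on_hand[A=51 B=17 C=48] avail[A=43 B=17 C=48] open={R1,R4}
Step 9: reserve R6 B 5 -> on_hand[A=51 B=17 C=48] avail[A=43 B=12 C=48] open={R1,R4,R6}
Step 10: commit R1 -> on_hand[A=50 B=17 C=48] avail[A=43 B=12 C=48] open={R4,R6}
Step 11: cancel R6 -> on_hand[A=50 B=17 C=48] avail[A=43 B=17 C=48] open={R4}
Step 12: commit R4 -> on_hand[A=43 B=17 C=48] avail[A=43 B=17 C=48] open={}
Step 13: reserve R7 C 5 -> on_hand[A=43 B=17 C=48] avail[A=43 B=17 C=43] open={R7}
Step 14: reserve R8 B 7 -> on_hand[A=43 B=17 C=48] avail[A=43 B=10 C=43] open={R7,R8}
Step 15: commit R7 -> on_hand[A=43 B=17 C=43] avail[A=43 B=10 C=43] open={R8}
Step 16: reserve R9 C 9 -> on_hand[A=43 B=17 C=43] avail[A=43 B=10 C=34] open={R8,R9}
Step 17: reserve R10 A 4 -> on_hand[A=43 B=17 C=43] avail[A=39 B=10 C=34] open={R10,R8,R9}
Step 18: commit R8 -> on_hand[A=43 B=10 C=43] avail[A=39 B=10 C=34] open={R10,R9}
Step 19: reserve R11 A 7 -> on_hand[A=43 B=10 C=43] avail[A=32 B=10 C=34] open={R10,R11,R9}
Step 20: reserve R12 C 9 -> on_hand[A=43 B=10 C=43] avail[A=32 B=10 C=25] open={R10,R11,R12,R9}
Step 21: reserve R13 C 2 -> on_hand[A=43 B=10 C=43] avail[A=32 B=10 C=23] open={R10,R11,R12,R13,R9}
Step 22: reserve R14 A 5 -> on_hand[A=43 B=10 C=43] avail[A=27 B=10 C=23] open={R10,R11,R12,R13,R14,R9}
Final available[A] = 27

Answer: 27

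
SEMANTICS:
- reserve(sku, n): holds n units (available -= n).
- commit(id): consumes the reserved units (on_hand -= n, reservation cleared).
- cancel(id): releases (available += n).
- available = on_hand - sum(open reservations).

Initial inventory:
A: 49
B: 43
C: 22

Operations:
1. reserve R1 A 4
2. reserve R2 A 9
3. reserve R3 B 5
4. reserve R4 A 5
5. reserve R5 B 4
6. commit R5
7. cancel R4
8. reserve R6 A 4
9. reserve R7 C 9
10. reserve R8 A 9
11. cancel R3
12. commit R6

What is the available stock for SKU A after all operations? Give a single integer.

Answer: 23

Derivation:
Step 1: reserve R1 A 4 -> on_hand[A=49 B=43 C=22] avail[A=45 B=43 C=22] open={R1}
Step 2: reserve R2 A 9 -> on_hand[A=49 B=43 C=22] avail[A=36 B=43 C=22] open={R1,R2}
Step 3: reserve R3 B 5 -> on_hand[A=49 B=43 C=22] avail[A=36 B=38 C=22] open={R1,R2,R3}
Step 4: reserve R4 A 5 -> on_hand[A=49 B=43 C=22] avail[A=31 B=38 C=22] open={R1,R2,R3,R4}
Step 5: reserve R5 B 4 -> on_hand[A=49 B=43 C=22] avail[A=31 B=34 C=22] open={R1,R2,R3,R4,R5}
Step 6: commit R5 -> on_hand[A=49 B=39 C=22] avail[A=31 B=34 C=22] open={R1,R2,R3,R4}
Step 7: cancel R4 -> on_hand[A=49 B=39 C=22] avail[A=36 B=34 C=22] open={R1,R2,R3}
Step 8: reserve R6 A 4 -> on_hand[A=49 B=39 C=22] avail[A=32 B=34 C=22] open={R1,R2,R3,R6}
Step 9: reserve R7 C 9 -> on_hand[A=49 B=39 C=22] avail[A=32 B=34 C=13] open={R1,R2,R3,R6,R7}
Step 10: reserve R8 A 9 -> on_hand[A=49 B=39 C=22] avail[A=23 B=34 C=13] open={R1,R2,R3,R6,R7,R8}
Step 11: cancel R3 -> on_hand[A=49 B=39 C=22] avail[A=23 B=39 C=13] open={R1,R2,R6,R7,R8}
Step 12: commit R6 -> on_hand[A=45 B=39 C=22] avail[A=23 B=39 C=13] open={R1,R2,R7,R8}
Final available[A] = 23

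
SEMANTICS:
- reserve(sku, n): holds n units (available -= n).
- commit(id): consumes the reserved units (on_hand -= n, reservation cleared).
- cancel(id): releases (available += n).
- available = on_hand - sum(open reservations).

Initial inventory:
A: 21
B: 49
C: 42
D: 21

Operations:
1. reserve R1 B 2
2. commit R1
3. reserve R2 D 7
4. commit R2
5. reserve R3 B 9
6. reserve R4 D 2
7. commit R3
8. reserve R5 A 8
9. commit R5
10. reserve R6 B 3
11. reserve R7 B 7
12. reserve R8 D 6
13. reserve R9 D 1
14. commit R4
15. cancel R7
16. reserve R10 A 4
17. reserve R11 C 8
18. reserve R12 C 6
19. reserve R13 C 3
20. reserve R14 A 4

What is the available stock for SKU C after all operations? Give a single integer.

Answer: 25

Derivation:
Step 1: reserve R1 B 2 -> on_hand[A=21 B=49 C=42 D=21] avail[A=21 B=47 C=42 D=21] open={R1}
Step 2: commit R1 -> on_hand[A=21 B=47 C=42 D=21] avail[A=21 B=47 C=42 D=21] open={}
Step 3: reserve R2 D 7 -> on_hand[A=21 B=47 C=42 D=21] avail[A=21 B=47 C=42 D=14] open={R2}
Step 4: commit R2 -> on_hand[A=21 B=47 C=42 D=14] avail[A=21 B=47 C=42 D=14] open={}
Step 5: reserve R3 B 9 -> on_hand[A=21 B=47 C=42 D=14] avail[A=21 B=38 C=42 D=14] open={R3}
Step 6: reserve R4 D 2 -> on_hand[A=21 B=47 C=42 D=14] avail[A=21 B=38 C=42 D=12] open={R3,R4}
Step 7: commit R3 -> on_hand[A=21 B=38 C=42 D=14] avail[A=21 B=38 C=42 D=12] open={R4}
Step 8: reserve R5 A 8 -> on_hand[A=21 B=38 C=42 D=14] avail[A=13 B=38 C=42 D=12] open={R4,R5}
Step 9: commit R5 -> on_hand[A=13 B=38 C=42 D=14] avail[A=13 B=38 C=42 D=12] open={R4}
Step 10: reserve R6 B 3 -> on_hand[A=13 B=38 C=42 D=14] avail[A=13 B=35 C=42 D=12] open={R4,R6}
Step 11: reserve R7 B 7 -> on_hand[A=13 B=38 C=42 D=14] avail[A=13 B=28 C=42 D=12] open={R4,R6,R7}
Step 12: reserve R8 D 6 -> on_hand[A=13 B=38 C=42 D=14] avail[A=13 B=28 C=42 D=6] open={R4,R6,R7,R8}
Step 13: reserve R9 D 1 -> on_hand[A=13 B=38 C=42 D=14] avail[A=13 B=28 C=42 D=5] open={R4,R6,R7,R8,R9}
Step 14: commit R4 -> on_hand[A=13 B=38 C=42 D=12] avail[A=13 B=28 C=42 D=5] open={R6,R7,R8,R9}
Step 15: cancel R7 -> on_hand[A=13 B=38 C=42 D=12] avail[A=13 B=35 C=42 D=5] open={R6,R8,R9}
Step 16: reserve R10 A 4 -> on_hand[A=13 B=38 C=42 D=12] avail[A=9 B=35 C=42 D=5] open={R10,R6,R8,R9}
Step 17: reserve R11 C 8 -> on_hand[A=13 B=38 C=42 D=12] avail[A=9 B=35 C=34 D=5] open={R10,R11,R6,R8,R9}
Step 18: reserve R12 C 6 -> on_hand[A=13 B=38 C=42 D=12] avail[A=9 B=35 C=28 D=5] open={R10,R11,R12,R6,R8,R9}
Step 19: reserve R13 C 3 -> on_hand[A=13 B=38 C=42 D=12] avail[A=9 B=35 C=25 D=5] open={R10,R11,R12,R13,R6,R8,R9}
Step 20: reserve R14 A 4 -> on_hand[A=13 B=38 C=42 D=12] avail[A=5 B=35 C=25 D=5] open={R10,R11,R12,R13,R14,R6,R8,R9}
Final available[C] = 25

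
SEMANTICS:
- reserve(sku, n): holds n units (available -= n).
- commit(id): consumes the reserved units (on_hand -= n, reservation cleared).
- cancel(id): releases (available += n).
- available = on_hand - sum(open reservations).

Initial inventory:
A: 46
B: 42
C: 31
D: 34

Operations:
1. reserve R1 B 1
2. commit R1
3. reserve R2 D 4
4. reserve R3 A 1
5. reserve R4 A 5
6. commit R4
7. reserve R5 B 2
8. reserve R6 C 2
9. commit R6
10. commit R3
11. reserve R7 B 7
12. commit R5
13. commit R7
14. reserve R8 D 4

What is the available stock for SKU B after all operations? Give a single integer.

Step 1: reserve R1 B 1 -> on_hand[A=46 B=42 C=31 D=34] avail[A=46 B=41 C=31 D=34] open={R1}
Step 2: commit R1 -> on_hand[A=46 B=41 C=31 D=34] avail[A=46 B=41 C=31 D=34] open={}
Step 3: reserve R2 D 4 -> on_hand[A=46 B=41 C=31 D=34] avail[A=46 B=41 C=31 D=30] open={R2}
Step 4: reserve R3 A 1 -> on_hand[A=46 B=41 C=31 D=34] avail[A=45 B=41 C=31 D=30] open={R2,R3}
Step 5: reserve R4 A 5 -> on_hand[A=46 B=41 C=31 D=34] avail[A=40 B=41 C=31 D=30] open={R2,R3,R4}
Step 6: commit R4 -> on_hand[A=41 B=41 C=31 D=34] avail[A=40 B=41 C=31 D=30] open={R2,R3}
Step 7: reserve R5 B 2 -> on_hand[A=41 B=41 C=31 D=34] avail[A=40 B=39 C=31 D=30] open={R2,R3,R5}
Step 8: reserve R6 C 2 -> on_hand[A=41 B=41 C=31 D=34] avail[A=40 B=39 C=29 D=30] open={R2,R3,R5,R6}
Step 9: commit R6 -> on_hand[A=41 B=41 C=29 D=34] avail[A=40 B=39 C=29 D=30] open={R2,R3,R5}
Step 10: commit R3 -> on_hand[A=40 B=41 C=29 D=34] avail[A=40 B=39 C=29 D=30] open={R2,R5}
Step 11: reserve R7 B 7 -> on_hand[A=40 B=41 C=29 D=34] avail[A=40 B=32 C=29 D=30] open={R2,R5,R7}
Step 12: commit R5 -> on_hand[A=40 B=39 C=29 D=34] avail[A=40 B=32 C=29 D=30] open={R2,R7}
Step 13: commit R7 -> on_hand[A=40 B=32 C=29 D=34] avail[A=40 B=32 C=29 D=30] open={R2}
Step 14: reserve R8 D 4 -> on_hand[A=40 B=32 C=29 D=34] avail[A=40 B=32 C=29 D=26] open={R2,R8}
Final available[B] = 32

Answer: 32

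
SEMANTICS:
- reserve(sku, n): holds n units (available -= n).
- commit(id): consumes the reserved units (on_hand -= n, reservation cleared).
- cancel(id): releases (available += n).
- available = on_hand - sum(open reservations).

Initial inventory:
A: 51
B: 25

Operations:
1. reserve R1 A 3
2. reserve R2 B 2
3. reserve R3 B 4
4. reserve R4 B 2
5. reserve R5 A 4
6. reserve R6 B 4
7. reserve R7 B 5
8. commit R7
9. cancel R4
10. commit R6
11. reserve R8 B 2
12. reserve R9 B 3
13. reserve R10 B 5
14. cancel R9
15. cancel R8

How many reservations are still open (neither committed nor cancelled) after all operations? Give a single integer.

Step 1: reserve R1 A 3 -> on_hand[A=51 B=25] avail[A=48 B=25] open={R1}
Step 2: reserve R2 B 2 -> on_hand[A=51 B=25] avail[A=48 B=23] open={R1,R2}
Step 3: reserve R3 B 4 -> on_hand[A=51 B=25] avail[A=48 B=19] open={R1,R2,R3}
Step 4: reserve R4 B 2 -> on_hand[A=51 B=25] avail[A=48 B=17] open={R1,R2,R3,R4}
Step 5: reserve R5 A 4 -> on_hand[A=51 B=25] avail[A=44 B=17] open={R1,R2,R3,R4,R5}
Step 6: reserve R6 B 4 -> on_hand[A=51 B=25] avail[A=44 B=13] open={R1,R2,R3,R4,R5,R6}
Step 7: reserve R7 B 5 -> on_hand[A=51 B=25] avail[A=44 B=8] open={R1,R2,R3,R4,R5,R6,R7}
Step 8: commit R7 -> on_hand[A=51 B=20] avail[A=44 B=8] open={R1,R2,R3,R4,R5,R6}
Step 9: cancel R4 -> on_hand[A=51 B=20] avail[A=44 B=10] open={R1,R2,R3,R5,R6}
Step 10: commit R6 -> on_hand[A=51 B=16] avail[A=44 B=10] open={R1,R2,R3,R5}
Step 11: reserve R8 B 2 -> on_hand[A=51 B=16] avail[A=44 B=8] open={R1,R2,R3,R5,R8}
Step 12: reserve R9 B 3 -> on_hand[A=51 B=16] avail[A=44 B=5] open={R1,R2,R3,R5,R8,R9}
Step 13: reserve R10 B 5 -> on_hand[A=51 B=16] avail[A=44 B=0] open={R1,R10,R2,R3,R5,R8,R9}
Step 14: cancel R9 -> on_hand[A=51 B=16] avail[A=44 B=3] open={R1,R10,R2,R3,R5,R8}
Step 15: cancel R8 -> on_hand[A=51 B=16] avail[A=44 B=5] open={R1,R10,R2,R3,R5}
Open reservations: ['R1', 'R10', 'R2', 'R3', 'R5'] -> 5

Answer: 5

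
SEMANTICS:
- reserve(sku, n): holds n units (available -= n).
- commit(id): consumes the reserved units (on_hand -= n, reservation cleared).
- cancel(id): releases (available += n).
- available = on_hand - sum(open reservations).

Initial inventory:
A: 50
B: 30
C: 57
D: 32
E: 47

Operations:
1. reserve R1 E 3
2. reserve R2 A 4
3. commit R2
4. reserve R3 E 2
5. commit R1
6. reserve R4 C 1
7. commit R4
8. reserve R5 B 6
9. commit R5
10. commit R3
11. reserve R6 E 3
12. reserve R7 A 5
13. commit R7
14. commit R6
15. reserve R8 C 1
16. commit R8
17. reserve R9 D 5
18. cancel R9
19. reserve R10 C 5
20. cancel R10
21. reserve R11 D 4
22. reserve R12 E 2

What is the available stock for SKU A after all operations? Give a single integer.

Answer: 41

Derivation:
Step 1: reserve R1 E 3 -> on_hand[A=50 B=30 C=57 D=32 E=47] avail[A=50 B=30 C=57 D=32 E=44] open={R1}
Step 2: reserve R2 A 4 -> on_hand[A=50 B=30 C=57 D=32 E=47] avail[A=46 B=30 C=57 D=32 E=44] open={R1,R2}
Step 3: commit R2 -> on_hand[A=46 B=30 C=57 D=32 E=47] avail[A=46 B=30 C=57 D=32 E=44] open={R1}
Step 4: reserve R3 E 2 -> on_hand[A=46 B=30 C=57 D=32 E=47] avail[A=46 B=30 C=57 D=32 E=42] open={R1,R3}
Step 5: commit R1 -> on_hand[A=46 B=30 C=57 D=32 E=44] avail[A=46 B=30 C=57 D=32 E=42] open={R3}
Step 6: reserve R4 C 1 -> on_hand[A=46 B=30 C=57 D=32 E=44] avail[A=46 B=30 C=56 D=32 E=42] open={R3,R4}
Step 7: commit R4 -> on_hand[A=46 B=30 C=56 D=32 E=44] avail[A=46 B=30 C=56 D=32 E=42] open={R3}
Step 8: reserve R5 B 6 -> on_hand[A=46 B=30 C=56 D=32 E=44] avail[A=46 B=24 C=56 D=32 E=42] open={R3,R5}
Step 9: commit R5 -> on_hand[A=46 B=24 C=56 D=32 E=44] avail[A=46 B=24 C=56 D=32 E=42] open={R3}
Step 10: commit R3 -> on_hand[A=46 B=24 C=56 D=32 E=42] avail[A=46 B=24 C=56 D=32 E=42] open={}
Step 11: reserve R6 E 3 -> on_hand[A=46 B=24 C=56 D=32 E=42] avail[A=46 B=24 C=56 D=32 E=39] open={R6}
Step 12: reserve R7 A 5 -> on_hand[A=46 B=24 C=56 D=32 E=42] avail[A=41 B=24 C=56 D=32 E=39] open={R6,R7}
Step 13: commit R7 -> on_hand[A=41 B=24 C=56 D=32 E=42] avail[A=41 B=24 C=56 D=32 E=39] open={R6}
Step 14: commit R6 -> on_hand[A=41 B=24 C=56 D=32 E=39] avail[A=41 B=24 C=56 D=32 E=39] open={}
Step 15: reserve R8 C 1 -> on_hand[A=41 B=24 C=56 D=32 E=39] avail[A=41 B=24 C=55 D=32 E=39] open={R8}
Step 16: commit R8 -> on_hand[A=41 B=24 C=55 D=32 E=39] avail[A=41 B=24 C=55 D=32 E=39] open={}
Step 17: reserve R9 D 5 -> on_hand[A=41 B=24 C=55 D=32 E=39] avail[A=41 B=24 C=55 D=27 E=39] open={R9}
Step 18: cancel R9 -> on_hand[A=41 B=24 C=55 D=32 E=39] avail[A=41 B=24 C=55 D=32 E=39] open={}
Step 19: reserve R10 C 5 -> on_hand[A=41 B=24 C=55 D=32 E=39] avail[A=41 B=24 C=50 D=32 E=39] open={R10}
Step 20: cancel R10 -> on_hand[A=41 B=24 C=55 D=32 E=39] avail[A=41 B=24 C=55 D=32 E=39] open={}
Step 21: reserve R11 D 4 -> on_hand[A=41 B=24 C=55 D=32 E=39] avail[A=41 B=24 C=55 D=28 E=39] open={R11}
Step 22: reserve R12 E 2 -> on_hand[A=41 B=24 C=55 D=32 E=39] avail[A=41 B=24 C=55 D=28 E=37] open={R11,R12}
Final available[A] = 41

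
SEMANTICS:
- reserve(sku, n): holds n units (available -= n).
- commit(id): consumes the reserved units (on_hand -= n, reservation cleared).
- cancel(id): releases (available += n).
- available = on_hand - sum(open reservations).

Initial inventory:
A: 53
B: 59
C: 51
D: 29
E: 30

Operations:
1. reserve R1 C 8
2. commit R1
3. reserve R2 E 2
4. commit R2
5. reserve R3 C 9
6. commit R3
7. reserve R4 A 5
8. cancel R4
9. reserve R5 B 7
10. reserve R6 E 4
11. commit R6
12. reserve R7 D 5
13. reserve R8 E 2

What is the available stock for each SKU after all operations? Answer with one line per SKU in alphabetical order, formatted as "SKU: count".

Answer: A: 53
B: 52
C: 34
D: 24
E: 22

Derivation:
Step 1: reserve R1 C 8 -> on_hand[A=53 B=59 C=51 D=29 E=30] avail[A=53 B=59 C=43 D=29 E=30] open={R1}
Step 2: commit R1 -> on_hand[A=53 B=59 C=43 D=29 E=30] avail[A=53 B=59 C=43 D=29 E=30] open={}
Step 3: reserve R2 E 2 -> on_hand[A=53 B=59 C=43 D=29 E=30] avail[A=53 B=59 C=43 D=29 E=28] open={R2}
Step 4: commit R2 -> on_hand[A=53 B=59 C=43 D=29 E=28] avail[A=53 B=59 C=43 D=29 E=28] open={}
Step 5: reserve R3 C 9 -> on_hand[A=53 B=59 C=43 D=29 E=28] avail[A=53 B=59 C=34 D=29 E=28] open={R3}
Step 6: commit R3 -> on_hand[A=53 B=59 C=34 D=29 E=28] avail[A=53 B=59 C=34 D=29 E=28] open={}
Step 7: reserve R4 A 5 -> on_hand[A=53 B=59 C=34 D=29 E=28] avail[A=48 B=59 C=34 D=29 E=28] open={R4}
Step 8: cancel R4 -> on_hand[A=53 B=59 C=34 D=29 E=28] avail[A=53 B=59 C=34 D=29 E=28] open={}
Step 9: reserve R5 B 7 -> on_hand[A=53 B=59 C=34 D=29 E=28] avail[A=53 B=52 C=34 D=29 E=28] open={R5}
Step 10: reserve R6 E 4 -> on_hand[A=53 B=59 C=34 D=29 E=28] avail[A=53 B=52 C=34 D=29 E=24] open={R5,R6}
Step 11: commit R6 -> on_hand[A=53 B=59 C=34 D=29 E=24] avail[A=53 B=52 C=34 D=29 E=24] open={R5}
Step 12: reserve R7 D 5 -> on_hand[A=53 B=59 C=34 D=29 E=24] avail[A=53 B=52 C=34 D=24 E=24] open={R5,R7}
Step 13: reserve R8 E 2 -> on_hand[A=53 B=59 C=34 D=29 E=24] avail[A=53 B=52 C=34 D=24 E=22] open={R5,R7,R8}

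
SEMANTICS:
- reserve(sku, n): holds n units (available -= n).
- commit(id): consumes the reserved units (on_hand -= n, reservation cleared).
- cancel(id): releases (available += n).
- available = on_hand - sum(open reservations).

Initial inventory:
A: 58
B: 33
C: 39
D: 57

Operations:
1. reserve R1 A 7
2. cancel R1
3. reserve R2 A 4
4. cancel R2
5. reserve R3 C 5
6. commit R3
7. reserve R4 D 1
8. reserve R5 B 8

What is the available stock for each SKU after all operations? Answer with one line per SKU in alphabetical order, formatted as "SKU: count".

Step 1: reserve R1 A 7 -> on_hand[A=58 B=33 C=39 D=57] avail[A=51 B=33 C=39 D=57] open={R1}
Step 2: cancel R1 -> on_hand[A=58 B=33 C=39 D=57] avail[A=58 B=33 C=39 D=57] open={}
Step 3: reserve R2 A 4 -> on_hand[A=58 B=33 C=39 D=57] avail[A=54 B=33 C=39 D=57] open={R2}
Step 4: cancel R2 -> on_hand[A=58 B=33 C=39 D=57] avail[A=58 B=33 C=39 D=57] open={}
Step 5: reserve R3 C 5 -> on_hand[A=58 B=33 C=39 D=57] avail[A=58 B=33 C=34 D=57] open={R3}
Step 6: commit R3 -> on_hand[A=58 B=33 C=34 D=57] avail[A=58 B=33 C=34 D=57] open={}
Step 7: reserve R4 D 1 -> on_hand[A=58 B=33 C=34 D=57] avail[A=58 B=33 C=34 D=56] open={R4}
Step 8: reserve R5 B 8 -> on_hand[A=58 B=33 C=34 D=57] avail[A=58 B=25 C=34 D=56] open={R4,R5}

Answer: A: 58
B: 25
C: 34
D: 56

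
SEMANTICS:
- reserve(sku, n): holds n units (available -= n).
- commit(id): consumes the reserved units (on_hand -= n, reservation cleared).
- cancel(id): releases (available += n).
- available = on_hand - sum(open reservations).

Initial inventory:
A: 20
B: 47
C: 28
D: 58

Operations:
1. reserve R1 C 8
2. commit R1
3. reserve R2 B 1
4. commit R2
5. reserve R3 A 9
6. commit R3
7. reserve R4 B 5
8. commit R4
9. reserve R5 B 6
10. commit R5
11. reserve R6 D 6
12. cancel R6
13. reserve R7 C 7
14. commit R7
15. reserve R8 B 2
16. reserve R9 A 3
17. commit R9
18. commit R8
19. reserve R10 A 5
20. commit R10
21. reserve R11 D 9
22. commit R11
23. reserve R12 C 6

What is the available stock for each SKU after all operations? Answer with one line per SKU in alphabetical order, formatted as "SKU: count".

Answer: A: 3
B: 33
C: 7
D: 49

Derivation:
Step 1: reserve R1 C 8 -> on_hand[A=20 B=47 C=28 D=58] avail[A=20 B=47 C=20 D=58] open={R1}
Step 2: commit R1 -> on_hand[A=20 B=47 C=20 D=58] avail[A=20 B=47 C=20 D=58] open={}
Step 3: reserve R2 B 1 -> on_hand[A=20 B=47 C=20 D=58] avail[A=20 B=46 C=20 D=58] open={R2}
Step 4: commit R2 -> on_hand[A=20 B=46 C=20 D=58] avail[A=20 B=46 C=20 D=58] open={}
Step 5: reserve R3 A 9 -> on_hand[A=20 B=46 C=20 D=58] avail[A=11 B=46 C=20 D=58] open={R3}
Step 6: commit R3 -> on_hand[A=11 B=46 C=20 D=58] avail[A=11 B=46 C=20 D=58] open={}
Step 7: reserve R4 B 5 -> on_hand[A=11 B=46 C=20 D=58] avail[A=11 B=41 C=20 D=58] open={R4}
Step 8: commit R4 -> on_hand[A=11 B=41 C=20 D=58] avail[A=11 B=41 C=20 D=58] open={}
Step 9: reserve R5 B 6 -> on_hand[A=11 B=41 C=20 D=58] avail[A=11 B=35 C=20 D=58] open={R5}
Step 10: commit R5 -> on_hand[A=11 B=35 C=20 D=58] avail[A=11 B=35 C=20 D=58] open={}
Step 11: reserve R6 D 6 -> on_hand[A=11 B=35 C=20 D=58] avail[A=11 B=35 C=20 D=52] open={R6}
Step 12: cancel R6 -> on_hand[A=11 B=35 C=20 D=58] avail[A=11 B=35 C=20 D=58] open={}
Step 13: reserve R7 C 7 -> on_hand[A=11 B=35 C=20 D=58] avail[A=11 B=35 C=13 D=58] open={R7}
Step 14: commit R7 -> on_hand[A=11 B=35 C=13 D=58] avail[A=11 B=35 C=13 D=58] open={}
Step 15: reserve R8 B 2 -> on_hand[A=11 B=35 C=13 D=58] avail[A=11 B=33 C=13 D=58] open={R8}
Step 16: reserve R9 A 3 -> on_hand[A=11 B=35 C=13 D=58] avail[A=8 B=33 C=13 D=58] open={R8,R9}
Step 17: commit R9 -> on_hand[A=8 B=35 C=13 D=58] avail[A=8 B=33 C=13 D=58] open={R8}
Step 18: commit R8 -> on_hand[A=8 B=33 C=13 D=58] avail[A=8 B=33 C=13 D=58] open={}
Step 19: reserve R10 A 5 -> on_hand[A=8 B=33 C=13 D=58] avail[A=3 B=33 C=13 D=58] open={R10}
Step 20: commit R10 -> on_hand[A=3 B=33 C=13 D=58] avail[A=3 B=33 C=13 D=58] open={}
Step 21: reserve R11 D 9 -> on_hand[A=3 B=33 C=13 D=58] avail[A=3 B=33 C=13 D=49] open={R11}
Step 22: commit R11 -> on_hand[A=3 B=33 C=13 D=49] avail[A=3 B=33 C=13 D=49] open={}
Step 23: reserve R12 C 6 -> on_hand[A=3 B=33 C=13 D=49] avail[A=3 B=33 C=7 D=49] open={R12}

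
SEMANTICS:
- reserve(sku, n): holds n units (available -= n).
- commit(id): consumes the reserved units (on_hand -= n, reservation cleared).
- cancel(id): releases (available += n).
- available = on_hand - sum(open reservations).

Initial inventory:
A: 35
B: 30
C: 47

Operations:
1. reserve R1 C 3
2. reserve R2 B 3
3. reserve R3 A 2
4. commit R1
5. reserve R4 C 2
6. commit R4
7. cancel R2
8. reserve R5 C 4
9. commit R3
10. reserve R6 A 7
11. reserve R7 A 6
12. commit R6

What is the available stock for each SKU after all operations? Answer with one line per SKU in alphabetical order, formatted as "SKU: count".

Step 1: reserve R1 C 3 -> on_hand[A=35 B=30 C=47] avail[A=35 B=30 C=44] open={R1}
Step 2: reserve R2 B 3 -> on_hand[A=35 B=30 C=47] avail[A=35 B=27 C=44] open={R1,R2}
Step 3: reserve R3 A 2 -> on_hand[A=35 B=30 C=47] avail[A=33 B=27 C=44] open={R1,R2,R3}
Step 4: commit R1 -> on_hand[A=35 B=30 C=44] avail[A=33 B=27 C=44] open={R2,R3}
Step 5: reserve R4 C 2 -> on_hand[A=35 B=30 C=44] avail[A=33 B=27 C=42] open={R2,R3,R4}
Step 6: commit R4 -> on_hand[A=35 B=30 C=42] avail[A=33 B=27 C=42] open={R2,R3}
Step 7: cancel R2 -> on_hand[A=35 B=30 C=42] avail[A=33 B=30 C=42] open={R3}
Step 8: reserve R5 C 4 -> on_hand[A=35 B=30 C=42] avail[A=33 B=30 C=38] open={R3,R5}
Step 9: commit R3 -> on_hand[A=33 B=30 C=42] avail[A=33 B=30 C=38] open={R5}
Step 10: reserve R6 A 7 -> on_hand[A=33 B=30 C=42] avail[A=26 B=30 C=38] open={R5,R6}
Step 11: reserve R7 A 6 -> on_hand[A=33 B=30 C=42] avail[A=20 B=30 C=38] open={R5,R6,R7}
Step 12: commit R6 -> on_hand[A=26 B=30 C=42] avail[A=20 B=30 C=38] open={R5,R7}

Answer: A: 20
B: 30
C: 38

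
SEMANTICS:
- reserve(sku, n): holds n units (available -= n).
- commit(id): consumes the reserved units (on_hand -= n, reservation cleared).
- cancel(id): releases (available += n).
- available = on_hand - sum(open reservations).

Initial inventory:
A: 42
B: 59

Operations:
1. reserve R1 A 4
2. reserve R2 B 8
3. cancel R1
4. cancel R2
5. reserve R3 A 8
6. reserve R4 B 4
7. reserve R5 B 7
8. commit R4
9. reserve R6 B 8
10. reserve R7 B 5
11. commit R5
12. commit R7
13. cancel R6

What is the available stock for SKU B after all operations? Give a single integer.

Answer: 43

Derivation:
Step 1: reserve R1 A 4 -> on_hand[A=42 B=59] avail[A=38 B=59] open={R1}
Step 2: reserve R2 B 8 -> on_hand[A=42 B=59] avail[A=38 B=51] open={R1,R2}
Step 3: cancel R1 -> on_hand[A=42 B=59] avail[A=42 B=51] open={R2}
Step 4: cancel R2 -> on_hand[A=42 B=59] avail[A=42 B=59] open={}
Step 5: reserve R3 A 8 -> on_hand[A=42 B=59] avail[A=34 B=59] open={R3}
Step 6: reserve R4 B 4 -> on_hand[A=42 B=59] avail[A=34 B=55] open={R3,R4}
Step 7: reserve R5 B 7 -> on_hand[A=42 B=59] avail[A=34 B=48] open={R3,R4,R5}
Step 8: commit R4 -> on_hand[A=42 B=55] avail[A=34 B=48] open={R3,R5}
Step 9: reserve R6 B 8 -> on_hand[A=42 B=55] avail[A=34 B=40] open={R3,R5,R6}
Step 10: reserve R7 B 5 -> on_hand[A=42 B=55] avail[A=34 B=35] open={R3,R5,R6,R7}
Step 11: commit R5 -> on_hand[A=42 B=48] avail[A=34 B=35] open={R3,R6,R7}
Step 12: commit R7 -> on_hand[A=42 B=43] avail[A=34 B=35] open={R3,R6}
Step 13: cancel R6 -> on_hand[A=42 B=43] avail[A=34 B=43] open={R3}
Final available[B] = 43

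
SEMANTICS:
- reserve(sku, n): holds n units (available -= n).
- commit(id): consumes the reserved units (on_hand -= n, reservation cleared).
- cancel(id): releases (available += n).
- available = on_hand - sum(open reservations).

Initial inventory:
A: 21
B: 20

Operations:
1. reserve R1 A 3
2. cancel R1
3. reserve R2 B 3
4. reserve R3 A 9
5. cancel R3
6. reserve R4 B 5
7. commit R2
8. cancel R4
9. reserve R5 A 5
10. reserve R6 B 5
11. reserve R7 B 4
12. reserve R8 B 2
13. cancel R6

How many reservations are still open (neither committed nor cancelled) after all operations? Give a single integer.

Answer: 3

Derivation:
Step 1: reserve R1 A 3 -> on_hand[A=21 B=20] avail[A=18 B=20] open={R1}
Step 2: cancel R1 -> on_hand[A=21 B=20] avail[A=21 B=20] open={}
Step 3: reserve R2 B 3 -> on_hand[A=21 B=20] avail[A=21 B=17] open={R2}
Step 4: reserve R3 A 9 -> on_hand[A=21 B=20] avail[A=12 B=17] open={R2,R3}
Step 5: cancel R3 -> on_hand[A=21 B=20] avail[A=21 B=17] open={R2}
Step 6: reserve R4 B 5 -> on_hand[A=21 B=20] avail[A=21 B=12] open={R2,R4}
Step 7: commit R2 -> on_hand[A=21 B=17] avail[A=21 B=12] open={R4}
Step 8: cancel R4 -> on_hand[A=21 B=17] avail[A=21 B=17] open={}
Step 9: reserve R5 A 5 -> on_hand[A=21 B=17] avail[A=16 B=17] open={R5}
Step 10: reserve R6 B 5 -> on_hand[A=21 B=17] avail[A=16 B=12] open={R5,R6}
Step 11: reserve R7 B 4 -> on_hand[A=21 B=17] avail[A=16 B=8] open={R5,R6,R7}
Step 12: reserve R8 B 2 -> on_hand[A=21 B=17] avail[A=16 B=6] open={R5,R6,R7,R8}
Step 13: cancel R6 -> on_hand[A=21 B=17] avail[A=16 B=11] open={R5,R7,R8}
Open reservations: ['R5', 'R7', 'R8'] -> 3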